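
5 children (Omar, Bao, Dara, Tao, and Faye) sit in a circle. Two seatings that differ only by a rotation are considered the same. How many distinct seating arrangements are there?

24

Fix one person's seat to break rotational symmetry; the remaining 4 people can be arranged in (4)! = 24 ways.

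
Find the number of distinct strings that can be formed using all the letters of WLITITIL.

WLITITIL has 8 letters with I appearing 3 times, L appearing twice, and T appearing twice.
So there are 8! / (3!·2!·2!) = 1680 distinguishable arrangements.

1680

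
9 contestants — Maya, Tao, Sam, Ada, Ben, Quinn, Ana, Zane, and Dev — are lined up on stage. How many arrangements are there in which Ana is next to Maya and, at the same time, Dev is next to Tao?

20160

Treat {Ana,Maya} as one block (2 orders) and {Dev,Tao} as another (2 orders).
That leaves 7 units to arrange: 2 × 2 × 7! = 4 × 5040 = 20160.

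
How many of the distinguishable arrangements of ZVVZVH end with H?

10

Fix H in the last position and arrange the remaining 5 letters.
Those 5 letters have V appearing 3 times and Z appearing twice, giving (5)!/(3!·2!) = 10.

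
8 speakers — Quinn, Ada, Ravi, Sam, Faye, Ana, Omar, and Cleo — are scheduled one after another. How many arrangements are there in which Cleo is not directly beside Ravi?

30240

Of the 8! = 40320 arrangements, those with Cleo and Ravi adjacent number 2 × 7! = 10080 (treat the pair as a block with 2 internal orders).
Complementary counting: 40320 − 10080 = 30240.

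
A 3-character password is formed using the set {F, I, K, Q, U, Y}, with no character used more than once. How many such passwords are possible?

This is a permutation of 3 out of 6: P(6,3) = 6!/3!.
6 × 5 × 4 = 120.

120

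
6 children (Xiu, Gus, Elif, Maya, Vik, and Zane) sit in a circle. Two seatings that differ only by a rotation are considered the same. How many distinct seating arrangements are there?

Seat Xiu anywhere (absorbing the rotational symmetry), then permute the other 5: (5)! = 120.

120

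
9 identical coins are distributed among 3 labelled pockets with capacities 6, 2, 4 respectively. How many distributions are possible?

Without the upper bounds there are C(11,2) = 55 ways to split 9 among 3 pockets.
Subtract solutions that violate a single cap (substitute x_i' = x_i − (cap_i+1)): x_1 ≥ 7 gives C(4,2) = 6; x_2 ≥ 3 gives C(8,2) = 28; x_3 ≥ 5 gives C(6,2) = 15. Together 49.
Add back pairs where two caps are both exceeded: 0 + 0 + 3 = 3.
By inclusion–exclusion the count is 55 − 49 + 3 = 9.

9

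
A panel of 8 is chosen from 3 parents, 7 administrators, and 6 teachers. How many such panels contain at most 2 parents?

11583

Split by how many parents are chosen (0 through 2).
Sum: C(3,0)·C(13,8) + C(3,1)·C(13,7) + C(3,2)·C(13,6) = 1287 + 5148 + 5148 = 11583.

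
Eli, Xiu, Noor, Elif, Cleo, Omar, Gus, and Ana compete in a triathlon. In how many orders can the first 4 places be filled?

1680

There are 8 choices for 1st place, 7 for 2nd, and so on down to 5 for position 4.
That gives 8 × 7 × 6 × 5 = 1680.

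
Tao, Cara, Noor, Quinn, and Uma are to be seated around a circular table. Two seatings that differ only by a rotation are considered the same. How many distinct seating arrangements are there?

Seat Tao anywhere (absorbing the rotational symmetry), then permute the other 4: (4)! = 24.

24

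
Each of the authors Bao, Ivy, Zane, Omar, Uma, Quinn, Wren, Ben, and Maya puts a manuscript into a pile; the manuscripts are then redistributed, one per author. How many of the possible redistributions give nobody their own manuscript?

This is the derangement count D_9: permutations of 9 items with no fixed point.
By inclusion–exclusion this is Σ_{j=0}^{9} (−1)^j C(9,j)·(9−j)!.
Computing: 362880 − 362880 + 181440 − 60480 + 15120 − 3024 + 504 − 72 + 9 − 1 = 133496.

133496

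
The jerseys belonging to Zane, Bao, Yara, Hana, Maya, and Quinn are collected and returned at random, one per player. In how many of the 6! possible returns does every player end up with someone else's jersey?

This is the derangement count D_6: permutations of 6 items with no fixed point.
By inclusion–exclusion this is Σ_{j=0}^{6} (−1)^j C(6,j)·(6−j)!.
Computing: 720 − 720 + 360 − 120 + 30 − 6 + 1 = 265.

265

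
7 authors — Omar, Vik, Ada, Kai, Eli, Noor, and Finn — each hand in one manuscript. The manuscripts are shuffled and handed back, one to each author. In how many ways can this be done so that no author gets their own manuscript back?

This is the derangement count D_7: permutations of 7 items with no fixed point.
By inclusion–exclusion this is Σ_{j=0}^{7} (−1)^j C(7,j)·(7−j)!.
Computing: 5040 − 5040 + 2520 − 840 + 210 − 42 + 7 − 1 = 1854.

1854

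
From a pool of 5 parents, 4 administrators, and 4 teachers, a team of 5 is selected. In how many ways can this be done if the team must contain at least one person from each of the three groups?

With no constraint there are C(13,5) = 1287 possible selections.
Subtract selections that omit an entire group: no parents → C(8,5) = 56; no administrators → C(9,5) = 126; no teachers → C(9,5) = 126.
Add back selections omitting two groups (i.e. drawn from a single group): C(5,5) + C(4,5) + C(4,5) = 1.
By inclusion–exclusion: 1287 − 308 + 1 = 980.

980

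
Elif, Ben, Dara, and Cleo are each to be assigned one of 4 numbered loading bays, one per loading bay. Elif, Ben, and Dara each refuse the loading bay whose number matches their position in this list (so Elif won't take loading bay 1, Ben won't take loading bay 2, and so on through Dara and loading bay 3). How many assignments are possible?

Let Aᵢ (for i ∈ {1, 2, 3}) be the placements that put person i in their forbidden loading bay. Any j of these fix j positions, leaving (4−j)! ways to fill the rest, and there are C(3,j) ways to pick which j.
By inclusion–exclusion, the number of valid placements is Σ_{j=0}^{3} (−1)^j C(3,j)·(4−j)!.
Computing: 24 − 18 + 6 − 1 = 11.

11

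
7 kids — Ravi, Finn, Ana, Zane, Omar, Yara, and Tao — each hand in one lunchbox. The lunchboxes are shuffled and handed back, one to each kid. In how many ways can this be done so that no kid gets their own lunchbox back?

1854

Let Aᵢ be the assignments in which kid i gets their own lunchbox. We want the size of the complement of A₁∪…∪A_7.
By inclusion–exclusion this is Σ_{j=0}^{7} (−1)^j C(7,j)·(7−j)!.
Computing: 5040 − 5040 + 2520 − 840 + 210 − 42 + 7 − 1 = 1854.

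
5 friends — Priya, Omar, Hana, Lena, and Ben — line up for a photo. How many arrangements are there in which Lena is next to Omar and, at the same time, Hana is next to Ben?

24

Treat {Lena,Omar} as one block (2 orders) and {Hana,Ben} as another (2 orders).
That leaves 3 units to arrange: 2 × 2 × 3! = 4 × 6 = 24.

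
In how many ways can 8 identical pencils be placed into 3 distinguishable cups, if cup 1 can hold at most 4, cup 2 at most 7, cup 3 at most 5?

28

By stars and bars, unrestricted non-negative solutions to x_1+…+x_3 = 8 number C(8+2,2) = 45.
Subtract solutions that violate a single cap (substitute x_i' = x_i − (cap_i+1)): x_1 ≥ 5 gives C(5,2) = 10; x_2 ≥ 8 gives C(2,2) = 1; x_3 ≥ 6 gives C(4,2) = 6. Together 17.
No two caps can be exceeded simultaneously, so the pair terms are all 0.
By inclusion–exclusion the count is 45 − 17 + 0 = 28.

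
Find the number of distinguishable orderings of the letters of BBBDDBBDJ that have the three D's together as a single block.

Treat the 3 copies of D as a single block. The multiset to arrange is then {DDD, B, B, B, B, B, J}, 7 items in all.
That gives (7)!/(5!) = 42 arrangements.

42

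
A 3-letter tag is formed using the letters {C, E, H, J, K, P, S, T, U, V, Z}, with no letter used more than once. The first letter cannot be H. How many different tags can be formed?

The first letter has 11−1 = 10 choices (anything except H).
The remaining 2 letters are filled from the other 10 symbols without repetition: 10 × 9 = 90.
Total: 10 × 90 = 900.

900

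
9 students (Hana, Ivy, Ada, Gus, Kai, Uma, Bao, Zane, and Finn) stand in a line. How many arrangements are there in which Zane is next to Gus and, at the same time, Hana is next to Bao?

20160

Treat {Zane,Gus} as one block (2 orders) and {Hana,Bao} as another (2 orders).
That leaves 7 units to arrange: 2 × 2 × 7! = 4 × 5040 = 20160.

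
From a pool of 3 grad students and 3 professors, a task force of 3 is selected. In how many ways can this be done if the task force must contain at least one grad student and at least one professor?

With no constraint there are C(6,3) = 20 possible selections.
Subtract selections that omit an entire group: no grad students → C(3,3) = 1; no professors → C(3,3) = 1.
Both groups omitted at once is impossible, so 20 − 2 = 18.

18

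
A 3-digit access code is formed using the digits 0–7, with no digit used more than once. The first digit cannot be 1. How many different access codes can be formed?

294

The first digit has 8−1 = 7 choices (anything except 1).
The remaining 2 digits are filled from the other 7 symbols without repetition: 7 × 6 = 42.
Total: 7 × 42 = 294.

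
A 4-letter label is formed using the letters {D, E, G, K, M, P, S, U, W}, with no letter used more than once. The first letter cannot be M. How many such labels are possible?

The first letter has 9−1 = 8 choices (anything except M).
The remaining 3 letters are filled from the other 8 symbols without repetition: 8 × 7 × 6 = 336.
Total: 8 × 336 = 2688.

2688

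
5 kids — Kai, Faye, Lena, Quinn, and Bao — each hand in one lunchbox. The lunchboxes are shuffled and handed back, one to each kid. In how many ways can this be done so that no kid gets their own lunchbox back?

This is the derangement count D_5: permutations of 5 items with no fixed point.
By inclusion–exclusion this is Σ_{j=0}^{5} (−1)^j C(5,j)·(5−j)!.
Computing: 120 − 120 + 60 − 20 + 5 − 1 = 44.

44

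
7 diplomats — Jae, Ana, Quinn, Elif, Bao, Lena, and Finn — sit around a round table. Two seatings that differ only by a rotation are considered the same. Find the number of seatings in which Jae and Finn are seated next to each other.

Glue Jae and Finn into a block (2 internal orders). Seating 6 units around a circle gives (5)! arrangements.
So 2 × (5)! = 2 × 120 = 240.

240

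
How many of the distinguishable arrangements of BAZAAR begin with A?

60

With the first slot taken by A, it remains to arrange the other 5 letters (BZAAR).
Those 5 letters have A appearing twice, giving (5)!/(2!) = 60.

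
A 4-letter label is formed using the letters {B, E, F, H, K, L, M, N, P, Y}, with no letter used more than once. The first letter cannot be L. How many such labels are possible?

The first letter has 10−1 = 9 choices (anything except L).
The remaining 3 letters are filled from the other 9 symbols without repetition: 9 × 8 × 7 = 504.
Total: 9 × 504 = 4536.

4536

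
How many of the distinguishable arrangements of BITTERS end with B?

Fix B in the last position and arrange the remaining 6 letters.
Those 6 letters have T appearing twice, giving (6)!/(2!) = 360.

360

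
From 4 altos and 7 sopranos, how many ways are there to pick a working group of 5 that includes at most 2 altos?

371

Split by how many altos are chosen (0 through 2).
Sum: C(4,0)·C(7,5) + C(4,1)·C(7,4) + C(4,2)·C(7,3) = 21 + 140 + 210 = 371.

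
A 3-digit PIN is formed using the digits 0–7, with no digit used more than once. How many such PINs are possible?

Choose and order 3 of the 8 symbols: the first digit has 8 options, the next 7, then 6.
8 × 7 × 6 = 336.

336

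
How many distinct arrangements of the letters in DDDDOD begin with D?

5

Fix D in the first position and arrange the remaining 5 letters.
Those 5 letters have D appearing 4 times, giving (5)!/(4!) = 5.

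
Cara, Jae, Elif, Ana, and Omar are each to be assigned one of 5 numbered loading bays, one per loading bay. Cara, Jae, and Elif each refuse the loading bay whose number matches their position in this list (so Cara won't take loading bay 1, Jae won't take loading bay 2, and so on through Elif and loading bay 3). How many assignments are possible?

Let Aᵢ (for i ∈ {1, 2, 3}) be the placements that put person i in their forbidden loading bay. Any j of these fix j positions, leaving (5−j)! ways to fill the rest, and there are C(3,j) ways to pick which j.
By inclusion–exclusion, the number of valid placements is Σ_{j=0}^{3} (−1)^j C(3,j)·(5−j)!.
Computing: 120 − 72 + 18 − 2 = 64.

64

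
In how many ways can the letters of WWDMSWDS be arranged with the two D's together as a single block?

Treat the 2 copies of D as a single block. The multiset to arrange is then {DD, M, S, S, W, W, W}, 7 items in all.
That gives (7)!/(3!·2!) = 420 arrangements.

420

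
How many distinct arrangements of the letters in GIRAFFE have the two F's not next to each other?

Total arrangements of GIRAFFE: 7!/(2!) = 2520.
If the two F's are adjacent, glue them into one block, leaving 6 items to arrange: (6)! = 720 ways.
Subtracting, 2520 − 720 = 1800 arrangements keep the F's apart.

1800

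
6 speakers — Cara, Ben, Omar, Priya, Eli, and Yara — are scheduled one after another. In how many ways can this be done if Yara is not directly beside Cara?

Of the 6! = 720 arrangements, those with Yara and Cara adjacent number 2 × 5! = 240 (treat the pair as a block with 2 internal orders).
Complementary counting: 720 − 240 = 480.

480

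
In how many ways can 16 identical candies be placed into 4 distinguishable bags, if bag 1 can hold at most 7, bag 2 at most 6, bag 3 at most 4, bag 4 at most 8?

By stars and bars, unrestricted non-negative solutions to x_1+…+x_4 = 16 number C(16+3,3) = 969.
Subtract solutions that violate a single cap (substitute x_i' = x_i − (cap_i+1)): x_1 ≥ 8 gives C(11,3) = 165; x_2 ≥ 7 gives C(12,3) = 220; x_3 ≥ 5 gives C(14,3) = 364; x_4 ≥ 9 gives C(10,3) = 120. Together 869.
Add back pairs where two caps are both exceeded: 4 + 20 + 0 + 35 + 1 + 10 = 70.
By inclusion–exclusion the count is 969 − 869 + 70 = 170.

170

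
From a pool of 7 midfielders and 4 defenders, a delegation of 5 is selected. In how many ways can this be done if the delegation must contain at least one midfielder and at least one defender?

Total 5-person selections from all 11: C(11,5) = 462.
Selections missing a whole group: no midfielders → C(4,5) = 0; no defenders → C(7,5) = 21.
Both groups omitted at once is impossible, so 462 − 21 = 441.

441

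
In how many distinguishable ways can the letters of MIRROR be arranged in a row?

The 6 letters of MIRROR have repeats: R appearing 3 times.
The number of distinct arrangements is 6!/(3!) = 720/6 = 120.

120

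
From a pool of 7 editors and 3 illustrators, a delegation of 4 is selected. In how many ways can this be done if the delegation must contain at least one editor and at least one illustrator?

Total 4-person selections from all 10: C(10,4) = 210.
Selections missing a whole group: no editors → C(3,4) = 0; no illustrators → C(7,4) = 35.
Both groups omitted at once is impossible, so 210 − 35 = 175.

175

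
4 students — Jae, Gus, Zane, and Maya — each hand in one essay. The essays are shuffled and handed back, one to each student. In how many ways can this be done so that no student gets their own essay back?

This is the derangement count D_4: permutations of 4 items with no fixed point.
By inclusion–exclusion this is Σ_{j=0}^{4} (−1)^j C(4,j)·(4−j)!.
Computing: 24 − 24 + 12 − 4 + 1 = 9.

9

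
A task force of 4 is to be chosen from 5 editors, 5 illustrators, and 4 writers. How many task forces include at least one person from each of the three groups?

550

With no constraint there are C(14,4) = 1001 possible selections.
Subtract selections that omit an entire group: no editors → C(9,4) = 126; no illustrators → C(9,4) = 126; no writers → C(10,4) = 210.
Add back selections omitting two groups (i.e. drawn from a single group): C(5,4) + C(5,4) + C(4,4) = 11.
By inclusion–exclusion: 1001 − 462 + 11 = 550.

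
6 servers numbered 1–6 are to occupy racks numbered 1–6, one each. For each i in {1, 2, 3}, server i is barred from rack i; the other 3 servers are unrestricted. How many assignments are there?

Let Aᵢ (for i ∈ {1, 2, 3}) be the placements that put server i in its forbidden rack. Any j of these fix j positions, leaving (6−j)! ways to fill the rest, and there are C(3,j) ways to pick which j.
By inclusion–exclusion, the number of valid placements is Σ_{j=0}^{3} (−1)^j C(3,j)·(6−j)!.
Computing: 720 − 360 + 72 − 6 = 426.

426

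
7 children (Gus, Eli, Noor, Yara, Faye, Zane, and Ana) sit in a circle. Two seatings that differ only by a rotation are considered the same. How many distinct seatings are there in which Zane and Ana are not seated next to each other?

Without the restriction there are (6)! = 720 seatings.
Those with Zane next to Ana: fuse the pair into one unit and seat 6 units around a circle — 2·(5)! = 240.
Subtracting, 720 − 240 = 480.

480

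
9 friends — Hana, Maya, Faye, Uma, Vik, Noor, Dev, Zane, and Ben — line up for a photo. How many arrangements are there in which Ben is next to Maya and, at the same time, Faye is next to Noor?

Treat {Ben,Maya} as one block (2 orders) and {Faye,Noor} as another (2 orders).
That leaves 7 units to arrange: 2 × 2 × 7! = 4 × 5040 = 20160.

20160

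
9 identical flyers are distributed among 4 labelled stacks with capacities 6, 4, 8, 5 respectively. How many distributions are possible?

154

Without the upper bounds there are C(12,3) = 220 ways to split 9 among 4 stacks.
Subtract solutions that violate a single cap (substitute x_i' = x_i − (cap_i+1)): x_1 ≥ 7 gives C(5,3) = 10; x_2 ≥ 5 gives C(7,3) = 35; x_3 ≥ 9 gives C(3,3) = 1; x_4 ≥ 6 gives C(6,3) = 20. Together 66.
No two caps can be exceeded simultaneously, so the pair terms are all 0.
By inclusion–exclusion the count is 220 − 66 + 0 = 154.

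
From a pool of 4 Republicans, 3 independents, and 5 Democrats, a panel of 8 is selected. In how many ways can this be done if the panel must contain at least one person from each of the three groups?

Total 8-person selections from all 12: C(12,8) = 495.
Selections missing a whole group: no Republicans → C(8,8) = 1; no independents → C(9,8) = 9; no Democrats → C(7,8) = 0.
Add back selections omitting two groups (i.e. drawn from a single group): C(4,8) + C(3,8) + C(5,8) = 0.
By inclusion–exclusion: 495 − 10 + 0 = 485.

485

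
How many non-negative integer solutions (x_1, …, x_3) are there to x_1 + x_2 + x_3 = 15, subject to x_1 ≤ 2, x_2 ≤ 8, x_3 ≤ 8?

9

Ignoring the caps, the number of non-negative solutions to x_1+…+x_3 = 15 is C(17,2) = 136.
Subtract solutions that violate a single cap (substitute x_i' = x_i − (cap_i+1)): x_1 ≥ 3 gives C(14,2) = 91; x_2 ≥ 9 gives C(8,2) = 28; x_3 ≥ 9 gives C(8,2) = 28. Together 147.
Add back pairs where two caps are both exceeded: 10 + 10 + 0 = 20.
By inclusion–exclusion the count is 136 − 147 + 20 = 9.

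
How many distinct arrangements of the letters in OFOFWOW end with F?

With the last slot taken by F, it remains to arrange the other 6 letters (OOFWOW).
Those 6 letters have O appearing 3 times and W appearing twice, giving (6)!/(3!·2!) = 60.

60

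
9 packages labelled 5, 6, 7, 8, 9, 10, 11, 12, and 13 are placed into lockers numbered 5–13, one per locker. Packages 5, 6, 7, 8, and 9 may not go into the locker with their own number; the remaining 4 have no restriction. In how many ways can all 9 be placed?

205056

Let Aᵢ (for 5 ≤ i ≤ 9) be the placements that put package i in its forbidden locker. Any j of these fix j positions, leaving (9−j)! ways to fill the rest, and there are C(5,j) ways to pick which j.
By inclusion–exclusion, the number of valid placements is Σ_{j=0}^{5} (−1)^j C(5,j)·(9−j)!.
Computing: 362880 − 201600 + 50400 − 7200 + 600 − 24 = 205056.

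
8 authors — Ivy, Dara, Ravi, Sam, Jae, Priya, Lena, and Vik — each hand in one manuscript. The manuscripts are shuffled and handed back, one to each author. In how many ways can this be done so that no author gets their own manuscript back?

This is the derangement count D_8: permutations of 8 items with no fixed point.
By inclusion–exclusion this is Σ_{j=0}^{8} (−1)^j C(8,j)·(8−j)!.
Computing: 40320 − 40320 + 20160 − 6720 + 1680 − 336 + 56 − 8 + 1 = 14833.

14833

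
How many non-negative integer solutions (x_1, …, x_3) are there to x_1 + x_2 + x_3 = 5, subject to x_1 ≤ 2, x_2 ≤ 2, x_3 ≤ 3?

Ignoring the caps, the number of non-negative solutions to x_1+…+x_3 = 5 is C(7,2) = 21.
Subtract solutions that violate a single cap (substitute x_i' = x_i − (cap_i+1)): x_1 ≥ 3 gives C(4,2) = 6; x_2 ≥ 3 gives C(4,2) = 6; x_3 ≥ 4 gives C(3,2) = 3. Together 15.
No two caps can be exceeded simultaneously, so the pair terms are all 0.
By inclusion–exclusion the count is 21 − 15 + 0 = 6.

6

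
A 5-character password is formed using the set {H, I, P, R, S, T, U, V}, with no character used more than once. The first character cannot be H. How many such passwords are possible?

5880

The first character has 8−1 = 7 choices (anything except H).
The remaining 4 characters are filled from the other 7 symbols without repetition: 7 × 6 × 5 × 4 = 840.
Total: 7 × 840 = 5880.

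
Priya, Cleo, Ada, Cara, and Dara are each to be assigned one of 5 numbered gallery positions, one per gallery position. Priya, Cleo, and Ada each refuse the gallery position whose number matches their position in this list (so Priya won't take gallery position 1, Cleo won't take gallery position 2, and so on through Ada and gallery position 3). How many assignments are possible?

Let Aᵢ (for i ∈ {1, 2, 3}) be the placements that put person i in their forbidden gallery position. Any j of these fix j positions, leaving (5−j)! ways to fill the rest, and there are C(3,j) ways to pick which j.
By inclusion–exclusion, the number of valid placements is Σ_{j=0}^{3} (−1)^j C(3,j)·(5−j)!.
Computing: 120 − 72 + 18 − 2 = 64.

64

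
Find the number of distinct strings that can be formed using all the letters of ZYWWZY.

90

The 6 letters of ZYWWZY have repeats: W appearing twice, Y appearing twice, and Z appearing twice.
Dividing 6! = 720 by 2!·2!·2! = 8 for the repeated letters gives 90.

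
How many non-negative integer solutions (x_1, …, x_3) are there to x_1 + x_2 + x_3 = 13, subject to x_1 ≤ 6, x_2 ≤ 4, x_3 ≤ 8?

20

Ignoring the caps, the number of non-negative solutions to x_1+…+x_3 = 13 is C(15,2) = 105.
Subtract solutions that violate a single cap (substitute x_i' = x_i − (cap_i+1)): x_1 ≥ 7 gives C(8,2) = 28; x_2 ≥ 5 gives C(10,2) = 45; x_3 ≥ 9 gives C(6,2) = 15. Together 88.
Add back pairs where two caps are both exceeded: 3 + 0 + 0 = 3.
By inclusion–exclusion the count is 105 − 88 + 3 = 20.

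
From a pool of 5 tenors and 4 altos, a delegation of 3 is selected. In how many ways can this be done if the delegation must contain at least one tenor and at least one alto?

With no constraint there are C(9,3) = 84 possible selections.
Subtract selections that omit an entire group: no tenors → C(4,3) = 4; no altos → C(5,3) = 10.
Both groups omitted at once is impossible, so 84 − 14 = 70.

70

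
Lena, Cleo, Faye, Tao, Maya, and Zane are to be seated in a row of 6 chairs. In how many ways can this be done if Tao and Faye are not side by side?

There are 6! = 720 arrangements in all. If Tao and Faye are adjacent, merging them into one block gives 2·(5)! = 240 arrangements.
So 720 − 240 = 480 arrangements keep them apart.

480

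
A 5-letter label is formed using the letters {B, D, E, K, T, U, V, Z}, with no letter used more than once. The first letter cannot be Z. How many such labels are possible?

The first letter has 8−1 = 7 choices (anything except Z).
The remaining 4 letters are filled from the other 7 symbols without repetition: 7 × 6 × 5 × 4 = 840.
Total: 7 × 840 = 5880.

5880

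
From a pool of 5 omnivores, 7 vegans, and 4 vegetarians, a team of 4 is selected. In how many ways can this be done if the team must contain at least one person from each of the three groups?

910

Unrestricted: C(16,4) = 1820 ways to pick any 4 of the 16.
Selections missing a whole group: no omnivores → C(11,4) = 330; no vegans → C(9,4) = 126; no vegetarians → C(12,4) = 495.
Add back selections omitting two groups (i.e. drawn from a single group): C(5,4) + C(7,4) + C(4,4) = 41.
By inclusion–exclusion: 1820 − 951 + 41 = 910.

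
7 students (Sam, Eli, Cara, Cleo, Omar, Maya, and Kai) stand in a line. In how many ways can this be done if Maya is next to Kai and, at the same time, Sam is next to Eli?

480

Treat {Maya,Kai} as one block (2 orders) and {Sam,Eli} as another (2 orders).
That leaves 5 units to arrange: 2 × 2 × 5! = 4 × 120 = 480.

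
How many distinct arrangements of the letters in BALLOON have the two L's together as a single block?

Treat the 2 copies of L as a single block. The multiset to arrange is then {LL, A, B, N, O, O}, 6 items in all.
That gives (6)!/(2!) = 360 arrangements.

360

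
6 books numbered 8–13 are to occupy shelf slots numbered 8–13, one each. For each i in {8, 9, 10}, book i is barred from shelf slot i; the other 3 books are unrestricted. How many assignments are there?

426

Let Aᵢ (for i ∈ {8, 9, 10}) be the placements that put book i in its forbidden shelf slot. Any j of these fix j positions, leaving (6−j)! ways to fill the rest, and there are C(3,j) ways to pick which j.
By inclusion–exclusion, the number of valid placements is Σ_{j=0}^{3} (−1)^j C(3,j)·(6−j)!.
Computing: 720 − 360 + 72 − 6 = 426.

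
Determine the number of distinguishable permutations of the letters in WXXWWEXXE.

1260

The 9 letters of WXXWWEXXE have repeats: E appearing twice, W appearing 3 times, and X appearing 4 times.
Dividing 9! = 362880 by 4!·3!·2! = 288 for the repeated letters gives 1260.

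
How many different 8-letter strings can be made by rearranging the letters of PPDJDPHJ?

1680

The 8 letters of PPDJDPHJ have repeats: D appearing twice, J appearing twice, and P appearing 3 times.
So there are 8! / (3!·2!·2!) = 1680 distinguishable arrangements.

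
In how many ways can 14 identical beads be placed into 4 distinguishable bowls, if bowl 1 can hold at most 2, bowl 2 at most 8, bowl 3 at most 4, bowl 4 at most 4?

Without the upper bounds there are C(17,3) = 680 ways to split 14 among 4 bowls.
Subtract solutions that violate a single cap (substitute x_i' = x_i − (cap_i+1)): x_1 ≥ 3 gives C(14,3) = 364; x_2 ≥ 9 gives C(8,3) = 56; x_3 ≥ 5 gives C(12,3) = 220; x_4 ≥ 5 gives C(12,3) = 220. Together 860.
Add back pairs where two caps are both exceeded: 10 + 84 + 84 + 1 + 1 + 35 = 215.
Subtract triples: 0 + 0 + 4 + 0 = 4.
By inclusion–exclusion the count is 680 − 860 + 215 − 4 = 31.

31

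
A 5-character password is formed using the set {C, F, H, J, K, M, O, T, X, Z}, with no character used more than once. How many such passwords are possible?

With no repetition, fill the 5 characters in order: 10 choices, then 9, down to 6.
That product is 10 × 9 × 8 × 7 × 6 = 30240.

30240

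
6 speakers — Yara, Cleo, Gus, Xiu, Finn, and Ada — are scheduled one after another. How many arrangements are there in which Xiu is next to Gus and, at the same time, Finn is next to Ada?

Treat {Xiu,Gus} as one block (2 orders) and {Finn,Ada} as another (2 orders).
That leaves 4 units to arrange: 2 × 2 × 4! = 4 × 24 = 96.

96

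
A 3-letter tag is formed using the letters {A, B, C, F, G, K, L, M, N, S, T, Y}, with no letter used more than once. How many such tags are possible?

Choose and order 3 of the 12 symbols: the first letter has 12 options, the next 11, then 10.
That product is 12 × 11 × 10 = 1320.

1320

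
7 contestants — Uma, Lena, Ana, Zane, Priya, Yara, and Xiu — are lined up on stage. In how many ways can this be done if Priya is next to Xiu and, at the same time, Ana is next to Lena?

Treat {Priya,Xiu} as one block (2 orders) and {Ana,Lena} as another (2 orders).
That leaves 5 units to arrange: 2 × 2 × 5! = 4 × 120 = 480.

480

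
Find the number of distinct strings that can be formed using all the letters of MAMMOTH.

840

The 7 letters of MAMMOTH have repeats: M appearing 3 times.
So there are 7! / (3!) = 840 distinguishable arrangements.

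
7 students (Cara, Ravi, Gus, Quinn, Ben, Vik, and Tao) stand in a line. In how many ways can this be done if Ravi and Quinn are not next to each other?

Of the 7! = 5040 arrangements, those with Ravi and Quinn adjacent number 2 × 6! = 1440 (treat the pair as a block with 2 internal orders).
Complementary counting: 5040 − 1440 = 3600.

3600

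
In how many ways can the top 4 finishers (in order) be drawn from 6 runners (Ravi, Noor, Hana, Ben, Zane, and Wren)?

360

There are 6 choices for 1st place, 5 for 2nd, and so on down to 3 for position 4.
That gives 6 × 5 × 4 × 3 = 360.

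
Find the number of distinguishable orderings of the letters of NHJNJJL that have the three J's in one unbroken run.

Treat the 3 copies of J as a single block. The multiset to arrange is then {JJJ, H, L, N, N}, 5 items in all.
That gives (5)!/(2!) = 60 arrangements.

60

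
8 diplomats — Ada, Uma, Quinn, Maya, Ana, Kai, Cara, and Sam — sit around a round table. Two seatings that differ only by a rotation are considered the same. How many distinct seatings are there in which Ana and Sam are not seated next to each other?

3600

All circular seatings of 8 people number (7)! = 5040.
Seatings with Ana beside Sam: treat them as a block with 2 internal orders, giving 2 × (6)! = 1440.
Subtracting, 5040 − 1440 = 3600.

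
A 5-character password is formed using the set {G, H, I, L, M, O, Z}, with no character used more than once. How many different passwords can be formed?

2520

Choose and order 5 of the 7 symbols: the first character has 7 options, the next 6, and so on down to 3.
7 × 6 × 5 × 4 × 3 = 2520.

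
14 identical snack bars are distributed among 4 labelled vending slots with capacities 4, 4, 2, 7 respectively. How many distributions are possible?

19

Without the upper bounds there are C(17,3) = 680 ways to split 14 among 4 vending slots.
Subtract solutions that violate a single cap (substitute x_i' = x_i − (cap_i+1)): x_1 ≥ 5 gives C(12,3) = 220; x_2 ≥ 5 gives C(12,3) = 220; x_3 ≥ 3 gives C(14,3) = 364; x_4 ≥ 8 gives C(9,3) = 84. Together 888.
Add back pairs where two caps are both exceeded: 35 + 84 + 4 + 84 + 4 + 20 = 231.
Subtract triples: 4 + 0 + 0 + 0 = 4.
By inclusion–exclusion the count is 680 − 888 + 231 − 4 = 19.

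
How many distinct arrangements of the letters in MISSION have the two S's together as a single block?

360

Treat the 2 copies of S as a single block. The multiset to arrange is then {SS, I, I, M, N, O}, 6 items in all.
That gives (6)!/(2!) = 360 arrangements.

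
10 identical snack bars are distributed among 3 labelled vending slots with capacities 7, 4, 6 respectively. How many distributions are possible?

29

Ignoring the caps, the number of non-negative solutions to x_1+…+x_3 = 10 is C(12,2) = 66.
Subtract solutions that violate a single cap (substitute x_i' = x_i − (cap_i+1)): x_1 ≥ 8 gives C(4,2) = 6; x_2 ≥ 5 gives C(7,2) = 21; x_3 ≥ 7 gives C(5,2) = 10. Together 37.
No two caps can be exceeded simultaneously, so the pair terms are all 0.
By inclusion–exclusion the count is 66 − 37 + 0 = 29.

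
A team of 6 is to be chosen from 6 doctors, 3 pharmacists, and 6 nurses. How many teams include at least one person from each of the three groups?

Total 6-person selections from all 15: C(15,6) = 5005.
Subtract selections that omit an entire group: no doctors → C(9,6) = 84; no pharmacists → C(12,6) = 924; no nurses → C(9,6) = 84.
Add back selections omitting two groups (i.e. drawn from a single group): C(6,6) + C(3,6) + C(6,6) = 2.
By inclusion–exclusion: 5005 − 1092 + 2 = 3915.

3915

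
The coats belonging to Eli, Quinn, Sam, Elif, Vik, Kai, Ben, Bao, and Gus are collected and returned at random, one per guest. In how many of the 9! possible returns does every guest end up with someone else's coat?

133496

Let Aᵢ be the assignments in which guest i gets their own coat. We want the size of the complement of A₁∪…∪A_9.
By inclusion–exclusion this is Σ_{j=0}^{9} (−1)^j C(9,j)·(9−j)!.
Computing: 362880 − 362880 + 181440 − 60480 + 15120 − 3024 + 504 − 72 + 9 − 1 = 133496.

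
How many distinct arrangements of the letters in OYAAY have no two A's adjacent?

Total arrangements of OYAAY: 5!/(2!·2!) = 30.
Arrangements with the A's together: treat AA as one letter, giving (4)!/(2!) = 12.
Subtracting, 30 − 12 = 18 arrangements keep the A's apart.

18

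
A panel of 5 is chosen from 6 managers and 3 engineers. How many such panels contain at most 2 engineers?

111

Split by how many engineers are chosen (0 through 2).
Sum: C(3,0)·C(6,5) + C(3,1)·C(6,4) + C(3,2)·C(6,3) = 6 + 45 + 60 = 111.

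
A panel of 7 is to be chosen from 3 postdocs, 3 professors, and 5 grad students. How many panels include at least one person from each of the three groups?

314

Total 7-person selections from all 11: C(11,7) = 330.
Selections missing a whole group: no postdocs → C(8,7) = 8; no professors → C(8,7) = 8; no grad students → C(6,7) = 0.
Add back selections omitting two groups (i.e. drawn from a single group): C(3,7) + C(3,7) + C(5,7) = 0.
By inclusion–exclusion: 330 − 16 + 0 = 314.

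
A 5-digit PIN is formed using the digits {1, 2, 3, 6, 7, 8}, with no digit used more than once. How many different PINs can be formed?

With no repetition, fill the 5 digits in order: 6 choices, then 5, down to 2.
That product is 6 × 5 × 4 × 3 × 2 = 720.

720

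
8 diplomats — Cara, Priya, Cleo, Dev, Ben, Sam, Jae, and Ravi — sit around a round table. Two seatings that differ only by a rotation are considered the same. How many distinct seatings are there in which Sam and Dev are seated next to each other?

1440

Treat {Sam, Dev} as one unit (2 internal orders) and seat the resulting 7 units around the table: (6)! circular arrangements.
So 2 × (6)! = 2 × 720 = 1440.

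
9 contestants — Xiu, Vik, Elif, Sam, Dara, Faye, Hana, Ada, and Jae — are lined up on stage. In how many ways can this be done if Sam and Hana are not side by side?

282240

Of the 9! = 362880 arrangements, those with Sam and Hana adjacent number 2 × 8! = 80640 (treat the pair as a block with 2 internal orders).
So 362880 − 80640 = 282240 arrangements keep them apart.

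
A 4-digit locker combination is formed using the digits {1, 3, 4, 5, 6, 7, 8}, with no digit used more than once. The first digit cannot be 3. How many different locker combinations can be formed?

720

The first digit has 7−1 = 6 choices (anything except 3).
The remaining 3 digits are filled from the other 6 symbols without repetition: 6 × 5 × 4 = 120.
Total: 6 × 120 = 720.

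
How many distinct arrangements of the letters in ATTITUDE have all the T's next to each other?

Treat the 3 copies of T as a single block. The multiset to arrange is then {TTT, A, D, E, I, U}, 6 items in all.
All 6 items are distinct, so there are (6)! = 720 arrangements.

720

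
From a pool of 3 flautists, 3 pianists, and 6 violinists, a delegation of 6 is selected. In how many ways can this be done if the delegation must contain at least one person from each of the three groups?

756

Unrestricted: C(12,6) = 924 ways to pick any 6 of the 12.
Subtract selections that omit an entire group: no flautists → C(9,6) = 84; no pianists → C(9,6) = 84; no violinists → C(6,6) = 1.
Add back selections omitting two groups (i.e. drawn from a single group): C(3,6) + C(3,6) + C(6,6) = 1.
By inclusion–exclusion: 924 − 169 + 1 = 756.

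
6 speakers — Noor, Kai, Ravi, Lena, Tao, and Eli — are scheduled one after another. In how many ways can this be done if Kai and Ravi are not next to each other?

480

There are 6! = 720 arrangements in all. If Kai and Ravi are adjacent, merging them into one block gives 2·(5)! = 240 arrangements.
Complementary counting: 720 − 240 = 480.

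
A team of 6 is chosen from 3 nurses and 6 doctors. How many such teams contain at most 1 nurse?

19

Split by how many nurses are chosen (0 through 1).
Sum: C(3,0)·C(6,6) + C(3,1)·C(6,5) = 1 + 18 = 19.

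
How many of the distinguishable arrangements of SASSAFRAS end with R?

280

With the last slot taken by R, it remains to arrange the other 8 letters (SASSAFAS).
Those 8 letters have A appearing 3 times and S appearing 4 times, giving (8)!/(4!·3!) = 280.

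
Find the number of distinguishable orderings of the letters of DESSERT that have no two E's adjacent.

There are 7!/(2!·2!) = 1260 arrangements of DESSERT in total.
Arrangements with the E's together: treat EE as one letter, giving (6)!/(2!) = 360.
Subtracting, 1260 − 360 = 900 arrangements keep the E's apart.

900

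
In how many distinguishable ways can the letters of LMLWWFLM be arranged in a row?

Letter multiplicities in LMLWWFLM: F×1, L×3, M×2, W×2.
The number of distinct arrangements is 8!/(3!·2!·2!) = 40320/24 = 1680.

1680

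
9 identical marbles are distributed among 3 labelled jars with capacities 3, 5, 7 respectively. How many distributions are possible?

21

Without the upper bounds there are C(11,2) = 55 ways to split 9 among 3 jars.
Subtract solutions that violate a single cap (substitute x_i' = x_i − (cap_i+1)): x_1 ≥ 4 gives C(7,2) = 21; x_2 ≥ 6 gives C(5,2) = 10; x_3 ≥ 8 gives C(3,2) = 3. Together 34.
No two caps can be exceeded simultaneously, so the pair terms are all 0.
By inclusion–exclusion the count is 55 − 34 + 0 = 21.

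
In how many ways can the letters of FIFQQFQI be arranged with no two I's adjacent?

420

There are 8!/(3!·3!·2!) = 560 arrangements of FIFQQFQI in total.
If the two I's are adjacent, glue them into one block, leaving 7 items to arrange: (7)!/(3!·3!) = 140 ways.
Hence 560 − 140 = 420.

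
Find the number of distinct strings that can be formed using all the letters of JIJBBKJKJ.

The 9 letters of JIJBBKJKJ have repeats: B appearing twice, J appearing 4 times, and K appearing twice.
So there are 9! / (4!·2!·2!) = 3780 distinguishable arrangements.

3780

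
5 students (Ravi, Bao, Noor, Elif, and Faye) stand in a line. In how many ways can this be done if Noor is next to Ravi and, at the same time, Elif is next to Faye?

24

Treat {Noor,Ravi} as one block (2 orders) and {Elif,Faye} as another (2 orders).
That leaves 3 units to arrange: 2 × 2 × 3! = 4 × 6 = 24.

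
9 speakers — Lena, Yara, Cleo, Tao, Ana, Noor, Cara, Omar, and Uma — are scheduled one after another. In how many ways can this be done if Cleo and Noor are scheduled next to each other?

Glue Cleo and Noor into one block (2 internal orders), leaving 8 units to arrange in a row.
That gives 2 × 8! = 2 × 40320 = 80640.

80640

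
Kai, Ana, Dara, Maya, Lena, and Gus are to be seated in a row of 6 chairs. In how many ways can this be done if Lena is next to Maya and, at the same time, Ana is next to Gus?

96

Treat {Lena,Maya} as one block (2 orders) and {Ana,Gus} as another (2 orders).
That leaves 4 units to arrange: 2 × 2 × 4! = 4 × 24 = 96.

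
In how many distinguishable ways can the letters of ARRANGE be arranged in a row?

The 7 letters of ARRANGE have repeats: A appearing twice and R appearing twice.
So there are 7! / (2!·2!) = 1260 distinguishable arrangements.

1260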